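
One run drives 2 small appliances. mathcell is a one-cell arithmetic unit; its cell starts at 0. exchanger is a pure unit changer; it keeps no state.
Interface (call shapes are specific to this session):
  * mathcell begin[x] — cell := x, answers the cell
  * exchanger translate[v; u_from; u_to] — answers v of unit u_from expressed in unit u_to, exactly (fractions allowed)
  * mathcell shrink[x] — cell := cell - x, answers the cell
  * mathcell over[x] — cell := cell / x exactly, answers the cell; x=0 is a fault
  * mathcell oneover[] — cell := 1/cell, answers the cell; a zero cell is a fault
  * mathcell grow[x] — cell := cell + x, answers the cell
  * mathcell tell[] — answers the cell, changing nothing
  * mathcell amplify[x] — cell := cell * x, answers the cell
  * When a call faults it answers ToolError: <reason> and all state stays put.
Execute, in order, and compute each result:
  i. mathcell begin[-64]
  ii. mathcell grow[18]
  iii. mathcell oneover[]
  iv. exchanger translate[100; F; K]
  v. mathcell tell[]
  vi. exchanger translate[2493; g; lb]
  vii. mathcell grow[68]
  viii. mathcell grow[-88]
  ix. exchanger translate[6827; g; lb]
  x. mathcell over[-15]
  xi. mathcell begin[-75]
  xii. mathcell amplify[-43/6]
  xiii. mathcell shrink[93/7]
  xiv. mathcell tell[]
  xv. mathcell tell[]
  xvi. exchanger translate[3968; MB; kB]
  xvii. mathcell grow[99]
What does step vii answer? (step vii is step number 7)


% mathcell begin(x=-64) -> -64
% mathcell grow(x=18) -> -46
% mathcell oneover() -> -1/46
% exchanger translate(v=100, u_from=F, u_to=K) -> 55967/180
% mathcell tell() -> -1/46
% exchanger translate(v=2493, u_from=g, u_to=lb) -> 249300000/45359237
% mathcell grow(x=68) -> 3127/46
% mathcell grow(x=-88) -> -921/46
% exchanger translate(v=6827, u_from=g, u_to=lb) -> 682700000/45359237
% mathcell over(x=-15) -> 307/230
% mathcell begin(x=-75) -> -75
% mathcell amplify(x=-43/6) -> 1075/2
% mathcell shrink(x=93/7) -> 7339/14
% mathcell tell() -> 7339/14
% mathcell tell() -> 7339/14
% exchanger translate(v=3968, u_from=MB, u_to=kB) -> 3968000
% mathcell grow(x=99) -> 8725/14

Answer: 3127/46


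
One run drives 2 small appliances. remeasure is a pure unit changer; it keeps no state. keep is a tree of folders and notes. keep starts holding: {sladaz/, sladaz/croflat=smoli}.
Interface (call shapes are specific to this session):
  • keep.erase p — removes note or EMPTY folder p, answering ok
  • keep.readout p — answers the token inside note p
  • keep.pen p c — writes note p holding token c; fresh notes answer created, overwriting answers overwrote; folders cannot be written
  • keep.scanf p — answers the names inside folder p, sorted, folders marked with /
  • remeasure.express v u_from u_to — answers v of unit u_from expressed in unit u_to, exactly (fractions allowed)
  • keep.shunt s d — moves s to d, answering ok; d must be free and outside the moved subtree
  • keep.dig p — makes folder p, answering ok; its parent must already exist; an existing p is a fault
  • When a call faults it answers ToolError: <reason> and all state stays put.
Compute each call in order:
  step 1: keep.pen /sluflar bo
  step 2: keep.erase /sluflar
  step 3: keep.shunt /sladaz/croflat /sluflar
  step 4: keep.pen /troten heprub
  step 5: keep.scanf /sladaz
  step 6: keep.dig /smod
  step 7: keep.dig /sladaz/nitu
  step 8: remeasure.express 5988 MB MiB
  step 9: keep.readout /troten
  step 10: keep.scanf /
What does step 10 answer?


Answer: [sladaz/, sluflar, smod/, troten]

Derivation:
> pen /sluflar bo
  created
> erase /sluflar
  ok
> shunt /sladaz/croflat /sluflar
  ok
> pen /troten heprub
  created
> scanf /sladaz
  []
> dig /smod
  ok
> dig /sladaz/nitu
  ok
> express 5988 MB MiB
  23390625/4096
> readout /troten
  heprub
> scanf /
  [sladaz/, sluflar, smod/, troten]


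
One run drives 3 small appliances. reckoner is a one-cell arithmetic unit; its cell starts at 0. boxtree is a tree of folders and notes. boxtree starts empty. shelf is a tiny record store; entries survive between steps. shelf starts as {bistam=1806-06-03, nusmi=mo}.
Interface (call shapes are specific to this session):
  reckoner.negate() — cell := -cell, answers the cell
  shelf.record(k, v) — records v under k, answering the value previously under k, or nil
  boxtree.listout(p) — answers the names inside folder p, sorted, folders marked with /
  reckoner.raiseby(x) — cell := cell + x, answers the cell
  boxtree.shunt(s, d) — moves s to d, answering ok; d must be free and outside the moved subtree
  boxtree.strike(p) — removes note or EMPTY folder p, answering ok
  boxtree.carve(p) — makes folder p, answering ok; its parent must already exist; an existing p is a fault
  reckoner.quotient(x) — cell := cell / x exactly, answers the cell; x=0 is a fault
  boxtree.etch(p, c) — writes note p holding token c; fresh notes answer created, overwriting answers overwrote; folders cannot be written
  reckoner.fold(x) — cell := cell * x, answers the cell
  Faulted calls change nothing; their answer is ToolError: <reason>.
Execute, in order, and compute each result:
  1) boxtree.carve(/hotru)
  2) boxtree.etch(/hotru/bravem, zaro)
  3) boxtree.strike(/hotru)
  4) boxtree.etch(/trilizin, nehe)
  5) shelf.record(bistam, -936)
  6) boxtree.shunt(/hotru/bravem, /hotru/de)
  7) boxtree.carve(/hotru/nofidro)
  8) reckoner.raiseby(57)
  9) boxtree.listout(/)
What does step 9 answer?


Answer: [hotru/, trilizin]

Derivation:
I use carve using p: /hotru, which returns ok.
I call etch using p: /hotru/bravem, c: zaro: created.
Calling strike using p: /hotru, — result: ToolError: not empty.
I run etch using p: /trilizin, c: nehe, giving created.
I use record using k: bistam, v: -936, and observe 1806-06-03.
Next I call shunt using s: /hotru/bravem, d: /hotru/de, → ok.
I invoke carve using p: /hotru/nofidro: ok.
I run raiseby using x: 57, — result: 57.
I run listout using p: /, → [hotru/, trilizin].


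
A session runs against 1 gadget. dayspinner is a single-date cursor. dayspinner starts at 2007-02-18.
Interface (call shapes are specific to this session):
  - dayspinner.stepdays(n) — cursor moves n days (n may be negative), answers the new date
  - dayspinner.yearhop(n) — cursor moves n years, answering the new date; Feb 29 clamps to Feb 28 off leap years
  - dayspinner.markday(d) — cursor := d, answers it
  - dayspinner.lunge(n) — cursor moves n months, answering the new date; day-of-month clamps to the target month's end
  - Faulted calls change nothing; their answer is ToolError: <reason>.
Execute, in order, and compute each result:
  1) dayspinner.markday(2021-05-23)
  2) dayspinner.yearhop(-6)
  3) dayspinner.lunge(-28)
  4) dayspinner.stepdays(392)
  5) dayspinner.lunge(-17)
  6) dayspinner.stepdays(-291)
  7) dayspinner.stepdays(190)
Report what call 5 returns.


CALL dayspinner.markday[d='2021-05-23']
RET  2021-05-23
CALL dayspinner.yearhop[n='-6']
RET  2015-05-23
CALL dayspinner.lunge[n='-28']
RET  2013-01-23
CALL dayspinner.stepdays[n='392']
RET  2014-02-19
CALL dayspinner.lunge[n='-17']
RET  2012-09-19
CALL dayspinner.stepdays[n='-291']
RET  2011-12-03
CALL dayspinner.stepdays[n='190']
RET  2012-06-10

Answer: 2012-09-19


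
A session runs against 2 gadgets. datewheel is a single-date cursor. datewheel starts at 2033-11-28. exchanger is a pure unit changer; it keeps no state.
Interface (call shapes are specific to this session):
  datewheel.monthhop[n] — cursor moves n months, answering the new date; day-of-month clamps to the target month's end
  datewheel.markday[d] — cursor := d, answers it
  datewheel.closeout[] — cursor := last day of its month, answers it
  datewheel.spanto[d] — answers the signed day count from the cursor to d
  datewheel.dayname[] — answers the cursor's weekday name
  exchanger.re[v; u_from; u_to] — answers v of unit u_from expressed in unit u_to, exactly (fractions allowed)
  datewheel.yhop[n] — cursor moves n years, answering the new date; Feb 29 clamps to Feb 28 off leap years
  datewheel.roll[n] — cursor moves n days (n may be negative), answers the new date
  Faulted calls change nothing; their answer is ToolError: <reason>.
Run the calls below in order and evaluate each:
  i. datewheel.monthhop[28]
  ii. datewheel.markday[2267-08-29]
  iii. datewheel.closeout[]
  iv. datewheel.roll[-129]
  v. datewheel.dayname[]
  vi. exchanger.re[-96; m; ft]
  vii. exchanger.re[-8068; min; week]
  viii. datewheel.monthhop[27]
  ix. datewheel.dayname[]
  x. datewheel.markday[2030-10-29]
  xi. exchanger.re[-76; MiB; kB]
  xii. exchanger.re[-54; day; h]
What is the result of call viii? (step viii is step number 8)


% datewheel.monthhop n→28
:: 2036-03-28
% datewheel.markday d→2267-08-29
:: 2267-08-29
% datewheel.closeout
:: 2267-08-31
% datewheel.roll n→-129
:: 2267-04-24
% datewheel.dayname
:: Wednesday
% exchanger.re v→-96 u_from→m u_to→ft
:: -40000/127
% exchanger.re v→-8068 u_from→min u_to→week
:: -2017/2520
% datewheel.monthhop n→27
:: 2269-07-24
% datewheel.dayname
:: Saturday
% datewheel.markday d→2030-10-29
:: 2030-10-29
% exchanger.re v→-76 u_from→MiB u_to→kB
:: -9961472/125
% exchanger.re v→-54 u_from→day u_to→h
:: -1296

Answer: 2269-07-24


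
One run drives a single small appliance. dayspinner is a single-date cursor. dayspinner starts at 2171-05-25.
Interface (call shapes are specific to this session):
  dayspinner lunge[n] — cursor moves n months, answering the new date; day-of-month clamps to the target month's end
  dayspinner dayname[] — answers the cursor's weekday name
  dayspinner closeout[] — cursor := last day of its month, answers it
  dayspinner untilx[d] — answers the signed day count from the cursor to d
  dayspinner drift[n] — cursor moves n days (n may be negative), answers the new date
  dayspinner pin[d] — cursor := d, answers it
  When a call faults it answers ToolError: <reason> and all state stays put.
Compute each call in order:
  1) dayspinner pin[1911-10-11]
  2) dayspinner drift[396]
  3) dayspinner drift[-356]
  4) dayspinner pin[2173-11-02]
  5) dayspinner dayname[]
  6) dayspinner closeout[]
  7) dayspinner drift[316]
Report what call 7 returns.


I run dayspinner pin(d=1911-10-11), giving 1911-10-11.
Invoking dayspinner drift(n=396), — result: 1912-11-10.
I use dayspinner drift(n=-356), and get 1911-11-20.
I use dayspinner pin(d=2173-11-02), → 2173-11-02.
Calling dayspinner dayname, — result: Tuesday.
I run dayspinner closeout(), — result: 2173-11-30.
Now I run dayspinner drift(n=316), and observe 2174-10-12.

Answer: 2174-10-12


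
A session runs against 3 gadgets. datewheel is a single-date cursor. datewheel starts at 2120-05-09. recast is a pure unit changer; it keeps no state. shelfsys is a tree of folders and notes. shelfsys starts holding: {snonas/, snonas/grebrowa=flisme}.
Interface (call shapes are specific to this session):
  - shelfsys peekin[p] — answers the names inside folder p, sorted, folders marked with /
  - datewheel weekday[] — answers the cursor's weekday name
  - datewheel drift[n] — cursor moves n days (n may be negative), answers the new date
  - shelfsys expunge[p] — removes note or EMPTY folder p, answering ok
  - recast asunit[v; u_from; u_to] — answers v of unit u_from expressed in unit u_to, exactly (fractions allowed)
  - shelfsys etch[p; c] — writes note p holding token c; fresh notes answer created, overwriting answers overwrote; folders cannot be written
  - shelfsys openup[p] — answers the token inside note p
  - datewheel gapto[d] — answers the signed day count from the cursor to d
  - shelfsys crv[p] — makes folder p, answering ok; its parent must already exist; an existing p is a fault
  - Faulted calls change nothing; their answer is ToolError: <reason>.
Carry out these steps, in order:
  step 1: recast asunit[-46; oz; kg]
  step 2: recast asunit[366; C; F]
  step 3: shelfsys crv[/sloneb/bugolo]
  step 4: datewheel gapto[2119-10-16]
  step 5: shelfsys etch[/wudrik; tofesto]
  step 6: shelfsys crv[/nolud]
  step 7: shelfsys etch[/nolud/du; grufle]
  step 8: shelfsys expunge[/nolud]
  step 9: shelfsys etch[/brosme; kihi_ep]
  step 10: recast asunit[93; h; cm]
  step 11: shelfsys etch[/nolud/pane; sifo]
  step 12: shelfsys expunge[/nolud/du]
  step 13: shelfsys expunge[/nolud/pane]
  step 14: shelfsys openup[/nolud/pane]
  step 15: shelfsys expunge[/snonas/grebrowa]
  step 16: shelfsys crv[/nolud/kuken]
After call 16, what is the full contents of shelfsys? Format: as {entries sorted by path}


Then recast asunit with v='-46', u_from='oz', u_to='kg', → -1043262451/800000000.
Next I call recast asunit with v='366', u_from='C', u_to='F', and see 3454/5.
Now I run shelfsys crv with p='/sloneb/bugolo', and see ToolError: no parent.
Now I run datewheel gapto with d='2119-10-16': -206.
Calling shelfsys etch with p='/wudrik', c='tofesto': created.
I call shelfsys crv with p='/nolud', and see ok.
I try shelfsys etch with p='/nolud/du', c='grufle', and observe created.
Now I run shelfsys expunge with p='/nolud', and observe ToolError: not empty.
I run shelfsys etch with p='/brosme', c='kihi_ep', yielding created.
I use recast asunit with v='93', u_from='h', u_to='cm', and see ToolError: incompatible units.
Next I call shelfsys etch with p='/nolud/pane', c='sifo', and see created.
Invoking shelfsys expunge with p='/nolud/du', which returns ok.
I call shelfsys expunge with p='/nolud/pane', and get ok.
Calling shelfsys openup with p='/nolud/pane', yielding ToolError: not found.
Calling shelfsys expunge with p='/snonas/grebrowa', and observe ok.
I invoke shelfsys crv with p='/nolud/kuken', giving ok.

Answer: {brosme=kihi_ep, nolud/, nolud/kuken/, snonas/, wudrik=tofesto}


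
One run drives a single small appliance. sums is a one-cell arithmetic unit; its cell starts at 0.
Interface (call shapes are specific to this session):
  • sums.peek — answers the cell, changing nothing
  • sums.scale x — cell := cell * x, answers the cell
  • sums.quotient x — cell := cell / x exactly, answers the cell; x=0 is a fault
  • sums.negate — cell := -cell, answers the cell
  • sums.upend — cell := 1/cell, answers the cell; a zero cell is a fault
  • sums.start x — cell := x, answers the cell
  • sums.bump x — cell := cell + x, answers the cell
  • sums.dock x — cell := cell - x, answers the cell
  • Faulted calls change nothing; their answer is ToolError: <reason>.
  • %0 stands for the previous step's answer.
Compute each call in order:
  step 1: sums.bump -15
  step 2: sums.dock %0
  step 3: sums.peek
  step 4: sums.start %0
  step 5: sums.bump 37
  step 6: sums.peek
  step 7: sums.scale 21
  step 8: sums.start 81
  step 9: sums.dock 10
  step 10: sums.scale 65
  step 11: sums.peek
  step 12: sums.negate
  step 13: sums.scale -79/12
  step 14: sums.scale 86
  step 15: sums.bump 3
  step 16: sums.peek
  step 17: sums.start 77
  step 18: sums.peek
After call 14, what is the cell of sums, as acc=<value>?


Answer: acc=15677155/6

Derivation:
→ bump(x='-15')
← -15
→ dock(x='%0')
← 0
→ peek()
← 0
→ start(x='%0')
← 0
→ bump(x='37')
← 37
→ peek()
← 37
→ scale(x='21')
← 777
→ start(x='81')
← 81
→ dock(x='10')
← 71
→ scale(x='65')
← 4615
→ peek()
← 4615
→ negate()
← -4615
→ scale(x='-79/12')
← 364585/12
→ scale(x='86')
← 15677155/6
→ bump(x='3')
← 15677173/6
→ peek()
← 15677173/6
→ start(x='77')
← 77
→ peek()
← 77


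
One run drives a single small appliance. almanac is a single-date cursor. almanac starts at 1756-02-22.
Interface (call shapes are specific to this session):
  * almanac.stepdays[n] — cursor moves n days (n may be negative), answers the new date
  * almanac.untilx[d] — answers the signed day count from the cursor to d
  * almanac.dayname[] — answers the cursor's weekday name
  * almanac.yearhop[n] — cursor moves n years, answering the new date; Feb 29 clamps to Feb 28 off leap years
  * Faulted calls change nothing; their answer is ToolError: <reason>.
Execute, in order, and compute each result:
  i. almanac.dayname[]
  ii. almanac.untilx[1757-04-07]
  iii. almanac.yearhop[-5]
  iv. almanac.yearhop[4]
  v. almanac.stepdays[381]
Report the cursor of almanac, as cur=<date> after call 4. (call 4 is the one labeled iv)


% almanac.dayname
:: Sunday
% almanac.untilx 1757-04-07
:: 410
% almanac.yearhop -5
:: 1751-02-22
% almanac.yearhop 4
:: 1755-02-22
% almanac.stepdays 381
:: 1756-03-09

Answer: cur=1755-02-22


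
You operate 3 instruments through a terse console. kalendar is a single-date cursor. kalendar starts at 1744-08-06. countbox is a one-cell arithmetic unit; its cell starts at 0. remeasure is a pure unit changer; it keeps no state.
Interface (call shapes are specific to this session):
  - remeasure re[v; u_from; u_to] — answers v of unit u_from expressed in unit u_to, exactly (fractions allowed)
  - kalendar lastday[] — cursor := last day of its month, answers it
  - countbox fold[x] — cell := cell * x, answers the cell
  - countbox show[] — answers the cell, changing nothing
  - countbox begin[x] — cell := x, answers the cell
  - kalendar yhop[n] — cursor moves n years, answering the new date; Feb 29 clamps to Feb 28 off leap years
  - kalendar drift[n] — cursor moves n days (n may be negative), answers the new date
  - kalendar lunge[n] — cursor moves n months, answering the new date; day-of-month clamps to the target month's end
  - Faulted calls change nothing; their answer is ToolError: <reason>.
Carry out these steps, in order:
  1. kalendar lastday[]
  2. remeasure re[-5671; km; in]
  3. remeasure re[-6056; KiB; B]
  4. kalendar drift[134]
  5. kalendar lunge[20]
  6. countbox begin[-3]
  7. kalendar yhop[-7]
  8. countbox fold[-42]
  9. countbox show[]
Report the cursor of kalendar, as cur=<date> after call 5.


% kalendar lastday
:: 1744-08-31
% remeasure re v='-5671' u_from='km' u_to='in'
:: -28355000000/127
% remeasure re v='-6056' u_from='KiB' u_to='B'
:: -6201344
% kalendar drift n='134'
:: 1745-01-12
% kalendar lunge n='20'
:: 1746-09-12
% countbox begin x='-3'
:: -3
% kalendar yhop n='-7'
:: 1739-09-12
% countbox fold x='-42'
:: 126
% countbox show
:: 126

Answer: cur=1746-09-12


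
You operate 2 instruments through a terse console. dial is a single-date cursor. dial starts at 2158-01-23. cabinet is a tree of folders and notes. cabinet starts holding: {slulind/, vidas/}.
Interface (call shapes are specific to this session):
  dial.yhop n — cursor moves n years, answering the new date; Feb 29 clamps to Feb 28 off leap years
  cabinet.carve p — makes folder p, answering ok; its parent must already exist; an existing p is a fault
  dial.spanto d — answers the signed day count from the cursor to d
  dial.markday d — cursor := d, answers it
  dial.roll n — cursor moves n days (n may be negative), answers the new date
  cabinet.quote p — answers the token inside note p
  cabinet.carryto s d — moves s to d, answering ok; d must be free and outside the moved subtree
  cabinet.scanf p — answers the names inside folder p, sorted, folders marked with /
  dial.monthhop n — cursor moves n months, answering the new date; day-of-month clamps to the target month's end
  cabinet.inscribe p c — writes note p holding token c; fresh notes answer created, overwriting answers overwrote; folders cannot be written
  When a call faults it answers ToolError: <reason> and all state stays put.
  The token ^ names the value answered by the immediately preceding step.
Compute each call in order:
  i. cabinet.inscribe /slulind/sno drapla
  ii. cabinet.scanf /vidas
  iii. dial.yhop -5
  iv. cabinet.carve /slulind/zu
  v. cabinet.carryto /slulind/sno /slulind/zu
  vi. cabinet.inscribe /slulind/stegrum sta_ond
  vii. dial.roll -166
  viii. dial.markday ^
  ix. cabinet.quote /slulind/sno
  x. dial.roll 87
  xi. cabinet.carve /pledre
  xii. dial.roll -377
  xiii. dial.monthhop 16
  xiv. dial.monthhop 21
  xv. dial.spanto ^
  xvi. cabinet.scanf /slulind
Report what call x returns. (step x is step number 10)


Answer: 2152-11-05

Derivation:
Calling inscribe passing p→/slulind/sno, c→drapla, giving created.
Calling scanf passing p→/vidas, and see [].
I use yhop passing n→-5: 2153-01-23.
Now I run carve passing p→/slulind/zu, — result: ok.
I call carryto passing s→/slulind/sno, d→/slulind/zu, yielding ToolError: exists.
Invoking inscribe passing p→/slulind/stegrum, c→sta_ond, which returns created.
Now I run roll passing n→-166, giving 2152-08-10.
I invoke markday passing d→^, which returns 2152-08-10.
I try quote passing p→/slulind/sno, yielding drapla.
I use roll passing n→87: 2152-11-05.
Using carve passing p→/pledre, and observe ok.
Using roll passing n→-377, which returns 2151-10-25.
I call monthhop passing n→16, and get 2153-02-25.
Invoking monthhop passing n→21, — result: 2154-11-25.
I invoke spanto passing d→^, which returns 0.
Then scanf passing p→/slulind, and observe [sno, stegrum, zu/].


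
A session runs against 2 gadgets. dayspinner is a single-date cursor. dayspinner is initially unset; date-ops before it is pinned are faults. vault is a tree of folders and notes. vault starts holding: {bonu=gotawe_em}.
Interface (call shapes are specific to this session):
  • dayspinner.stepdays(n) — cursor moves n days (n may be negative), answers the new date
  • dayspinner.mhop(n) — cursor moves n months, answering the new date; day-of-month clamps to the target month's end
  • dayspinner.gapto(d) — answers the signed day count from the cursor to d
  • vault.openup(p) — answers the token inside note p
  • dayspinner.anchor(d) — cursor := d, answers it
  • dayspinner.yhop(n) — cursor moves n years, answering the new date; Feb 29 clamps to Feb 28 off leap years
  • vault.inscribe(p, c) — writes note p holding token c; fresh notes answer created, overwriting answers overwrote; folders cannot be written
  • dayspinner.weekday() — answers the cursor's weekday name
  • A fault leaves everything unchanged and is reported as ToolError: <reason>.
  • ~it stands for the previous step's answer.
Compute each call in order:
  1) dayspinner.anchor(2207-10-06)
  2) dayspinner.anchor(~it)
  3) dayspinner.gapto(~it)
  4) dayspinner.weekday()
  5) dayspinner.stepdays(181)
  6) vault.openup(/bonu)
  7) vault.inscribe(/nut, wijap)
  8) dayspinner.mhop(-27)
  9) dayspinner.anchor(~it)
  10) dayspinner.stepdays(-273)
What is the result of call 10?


I invoke dayspinner.anchor passing d=2207-10-06, giving 2207-10-06.
I try dayspinner.anchor passing d=~it, giving 2207-10-06.
I call dayspinner.gapto passing d=~it, giving 0.
Using dayspinner.weekday, yielding Tuesday.
I call dayspinner.stepdays passing n=181, → 2208-04-04.
Calling vault.openup passing p=/bonu, and see gotawe_em.
Now I run vault.inscribe passing p=/nut, c=wijap, giving created.
I run dayspinner.mhop passing n=-27, and observe 2206-01-04.
I use dayspinner.anchor passing d=~it, — result: 2206-01-04.
Now I run dayspinner.stepdays passing n=-273, and get 2205-04-06.

Answer: 2205-04-06


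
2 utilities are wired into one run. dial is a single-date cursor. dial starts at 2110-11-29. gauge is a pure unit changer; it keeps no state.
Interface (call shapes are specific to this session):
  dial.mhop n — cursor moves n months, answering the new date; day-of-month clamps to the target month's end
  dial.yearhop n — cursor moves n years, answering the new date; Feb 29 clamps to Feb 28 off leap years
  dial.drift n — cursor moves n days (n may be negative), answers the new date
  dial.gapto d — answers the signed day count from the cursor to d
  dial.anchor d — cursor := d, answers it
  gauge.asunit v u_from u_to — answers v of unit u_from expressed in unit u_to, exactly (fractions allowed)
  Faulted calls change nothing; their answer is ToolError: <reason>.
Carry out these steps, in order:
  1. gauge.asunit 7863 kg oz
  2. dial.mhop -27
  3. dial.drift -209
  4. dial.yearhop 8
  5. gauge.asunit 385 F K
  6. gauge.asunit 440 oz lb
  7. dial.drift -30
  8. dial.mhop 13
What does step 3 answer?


-- gauge.asunit(v='7863', u_from='kg', u_to='oz') ~> 12580800000000/45359237
-- dial.mhop(n='-27') ~> 2108-08-29
-- dial.drift(n='-209') ~> 2108-02-02
-- dial.yearhop(n='8') ~> 2116-02-02
-- gauge.asunit(v='385', u_from='F', u_to='K') ~> 84467/180
-- gauge.asunit(v='440', u_from='oz', u_to='lb') ~> 55/2
-- dial.drift(n='-30') ~> 2116-01-03
-- dial.mhop(n='13') ~> 2117-02-03

Answer: 2108-02-02


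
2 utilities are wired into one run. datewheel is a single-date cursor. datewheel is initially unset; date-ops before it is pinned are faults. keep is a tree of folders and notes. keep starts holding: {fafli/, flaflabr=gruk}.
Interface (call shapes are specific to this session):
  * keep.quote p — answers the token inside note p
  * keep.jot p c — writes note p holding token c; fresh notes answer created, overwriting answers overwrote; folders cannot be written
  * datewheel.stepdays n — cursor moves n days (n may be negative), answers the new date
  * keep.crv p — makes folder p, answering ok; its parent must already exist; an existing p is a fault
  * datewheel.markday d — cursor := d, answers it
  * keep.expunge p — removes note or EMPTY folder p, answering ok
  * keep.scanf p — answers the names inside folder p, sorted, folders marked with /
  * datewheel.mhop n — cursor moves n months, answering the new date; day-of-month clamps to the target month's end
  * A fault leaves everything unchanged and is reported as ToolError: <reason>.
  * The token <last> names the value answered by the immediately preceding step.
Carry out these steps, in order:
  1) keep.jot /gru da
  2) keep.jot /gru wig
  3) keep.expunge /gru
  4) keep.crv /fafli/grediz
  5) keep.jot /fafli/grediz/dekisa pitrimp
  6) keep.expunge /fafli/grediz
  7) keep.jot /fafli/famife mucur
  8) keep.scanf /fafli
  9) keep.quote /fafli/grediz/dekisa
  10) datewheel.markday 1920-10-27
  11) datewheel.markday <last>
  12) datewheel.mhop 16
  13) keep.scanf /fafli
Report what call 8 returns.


Answer: [famife, grediz/]

Derivation:
Step: jot[p→/gru; c→da]
Result: created
Step: jot[p→/gru; c→wig]
Result: overwrote
Step: expunge[p→/gru]
Result: ok
Step: crv[p→/fafli/grediz]
Result: ok
Step: jot[p→/fafli/grediz/dekisa; c→pitrimp]
Result: created
Step: expunge[p→/fafli/grediz]
Result: ToolError: not empty
Step: jot[p→/fafli/famife; c→mucur]
Result: created
Step: scanf[p→/fafli]
Result: [famife, grediz/]
Step: quote[p→/fafli/grediz/dekisa]
Result: pitrimp
Step: markday[d→1920-10-27]
Result: 1920-10-27
Step: markday[d→<last>]
Result: 1920-10-27
Step: mhop[n→16]
Result: 1922-02-27
Step: scanf[p→/fafli]
Result: [famife, grediz/]


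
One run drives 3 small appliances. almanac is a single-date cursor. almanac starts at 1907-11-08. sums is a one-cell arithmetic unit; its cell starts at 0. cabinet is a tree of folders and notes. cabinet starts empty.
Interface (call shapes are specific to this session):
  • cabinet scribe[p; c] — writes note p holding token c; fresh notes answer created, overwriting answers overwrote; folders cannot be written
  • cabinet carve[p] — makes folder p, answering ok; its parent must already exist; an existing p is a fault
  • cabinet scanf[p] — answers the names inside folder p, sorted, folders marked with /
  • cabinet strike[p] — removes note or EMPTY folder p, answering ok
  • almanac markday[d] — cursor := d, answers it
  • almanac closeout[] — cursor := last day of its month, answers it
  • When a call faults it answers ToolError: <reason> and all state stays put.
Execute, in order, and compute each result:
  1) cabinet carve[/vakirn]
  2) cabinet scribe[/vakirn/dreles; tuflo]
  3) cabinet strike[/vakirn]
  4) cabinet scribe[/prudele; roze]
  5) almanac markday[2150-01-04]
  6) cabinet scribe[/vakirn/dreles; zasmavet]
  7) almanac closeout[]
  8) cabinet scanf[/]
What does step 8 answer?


Do: cabinet carve[p=/vakirn]
See: ok
Do: cabinet scribe[p=/vakirn/dreles; c=tuflo]
See: created
Do: cabinet strike[p=/vakirn]
See: ToolError: not empty
Do: cabinet scribe[p=/prudele; c=roze]
See: created
Do: almanac markday[d=2150-01-04]
See: 2150-01-04
Do: cabinet scribe[p=/vakirn/dreles; c=zasmavet]
See: overwrote
Do: almanac closeout[]
See: 2150-01-31
Do: cabinet scanf[p=/]
See: [prudele, vakirn/]

Answer: [prudele, vakirn/]


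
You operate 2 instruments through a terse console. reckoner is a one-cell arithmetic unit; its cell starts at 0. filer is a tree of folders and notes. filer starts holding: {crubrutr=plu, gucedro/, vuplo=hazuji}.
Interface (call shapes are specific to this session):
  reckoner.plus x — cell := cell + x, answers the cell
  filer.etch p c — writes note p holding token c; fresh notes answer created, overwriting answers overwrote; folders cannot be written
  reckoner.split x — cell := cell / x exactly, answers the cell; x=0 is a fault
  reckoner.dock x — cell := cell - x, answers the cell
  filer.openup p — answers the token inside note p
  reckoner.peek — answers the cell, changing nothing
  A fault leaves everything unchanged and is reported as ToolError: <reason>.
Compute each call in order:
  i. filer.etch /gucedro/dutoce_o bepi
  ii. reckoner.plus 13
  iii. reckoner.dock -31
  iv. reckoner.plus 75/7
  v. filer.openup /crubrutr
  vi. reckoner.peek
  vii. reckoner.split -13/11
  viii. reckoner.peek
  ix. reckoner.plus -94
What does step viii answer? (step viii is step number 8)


Answer: -4213/91

Derivation:
~$ filer.etch p=/gucedro/dutoce_o c=bepi
:: created
~$ reckoner.plus x=13
:: 13
~$ reckoner.dock x=-31
:: 44
~$ reckoner.plus x=75/7
:: 383/7
~$ filer.openup p=/crubrutr
:: plu
~$ reckoner.peek
:: 383/7
~$ reckoner.split x=-13/11
:: -4213/91
~$ reckoner.peek
:: -4213/91
~$ reckoner.plus x=-94
:: -12767/91


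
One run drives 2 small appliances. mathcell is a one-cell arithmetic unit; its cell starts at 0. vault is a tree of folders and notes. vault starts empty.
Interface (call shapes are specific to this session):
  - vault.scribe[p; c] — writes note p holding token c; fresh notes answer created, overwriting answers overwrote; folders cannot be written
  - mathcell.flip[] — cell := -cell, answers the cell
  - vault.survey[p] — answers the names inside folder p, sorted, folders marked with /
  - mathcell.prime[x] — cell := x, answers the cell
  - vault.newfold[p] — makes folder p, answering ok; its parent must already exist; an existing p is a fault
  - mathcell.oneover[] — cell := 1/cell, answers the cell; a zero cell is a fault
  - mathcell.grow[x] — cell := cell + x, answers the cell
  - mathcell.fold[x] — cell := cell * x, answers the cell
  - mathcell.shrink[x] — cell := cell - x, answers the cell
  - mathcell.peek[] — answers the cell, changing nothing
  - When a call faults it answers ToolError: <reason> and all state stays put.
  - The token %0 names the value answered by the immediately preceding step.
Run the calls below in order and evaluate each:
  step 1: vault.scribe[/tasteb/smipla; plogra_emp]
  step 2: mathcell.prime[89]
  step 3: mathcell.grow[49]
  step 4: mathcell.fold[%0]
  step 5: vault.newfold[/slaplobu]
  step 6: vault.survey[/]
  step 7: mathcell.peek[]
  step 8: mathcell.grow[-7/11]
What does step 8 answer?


Answer: 209477/11

Derivation:
! 1. vault.scribe(p: /tasteb/smipla, c: plogra_emp) == ToolError: no parent
! 2. mathcell.prime(x: 89) == 89
! 3. mathcell.grow(x: 49) == 138
! 4. mathcell.fold(x: %0) == 19044
! 5. vault.newfold(p: /slaplobu) == ok
! 6. vault.survey(p: /) == [slaplobu/]
! 7. mathcell.peek() == 19044
! 8. mathcell.grow(x: -7/11) == 209477/11


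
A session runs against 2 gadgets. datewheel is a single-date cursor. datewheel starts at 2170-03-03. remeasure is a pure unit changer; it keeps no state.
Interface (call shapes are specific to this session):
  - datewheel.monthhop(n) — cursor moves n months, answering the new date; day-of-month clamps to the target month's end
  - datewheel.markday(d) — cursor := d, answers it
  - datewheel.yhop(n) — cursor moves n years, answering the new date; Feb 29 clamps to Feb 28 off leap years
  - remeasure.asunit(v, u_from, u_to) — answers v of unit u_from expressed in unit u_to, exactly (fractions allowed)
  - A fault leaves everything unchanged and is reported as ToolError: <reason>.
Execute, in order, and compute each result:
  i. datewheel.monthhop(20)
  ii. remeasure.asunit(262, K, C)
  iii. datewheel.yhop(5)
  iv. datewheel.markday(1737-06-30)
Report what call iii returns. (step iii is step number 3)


Answer: 2176-11-03

Derivation:
[in] monthhop n=20
  2171-11-03
[in] asunit v=262 u_from=K u_to=C
  -223/20
[in] yhop n=5
  2176-11-03
[in] markday d=1737-06-30
  1737-06-30


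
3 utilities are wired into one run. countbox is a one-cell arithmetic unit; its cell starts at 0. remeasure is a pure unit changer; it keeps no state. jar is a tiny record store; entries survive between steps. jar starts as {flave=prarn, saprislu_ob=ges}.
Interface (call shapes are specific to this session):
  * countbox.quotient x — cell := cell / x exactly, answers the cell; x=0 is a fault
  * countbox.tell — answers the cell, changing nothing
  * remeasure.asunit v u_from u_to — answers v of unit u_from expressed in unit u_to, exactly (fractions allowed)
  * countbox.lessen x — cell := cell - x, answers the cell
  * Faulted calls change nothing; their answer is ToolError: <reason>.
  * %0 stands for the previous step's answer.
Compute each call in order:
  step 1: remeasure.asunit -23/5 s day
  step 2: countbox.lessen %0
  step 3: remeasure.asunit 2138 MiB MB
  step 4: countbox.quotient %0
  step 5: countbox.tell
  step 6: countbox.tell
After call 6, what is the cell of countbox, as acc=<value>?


! 1. remeasure.asunit(v='-23/5', u_from='s', u_to='day') == -23/432000
! 2. countbox.lessen(x='%0') == 23/432000
! 3. remeasure.asunit(v='2138', u_from='MiB', u_to='MB') == 35028992/15625
! 4. countbox.quotient(x='%0') == 2875/121060196352
! 5. countbox.tell() == 2875/121060196352
! 6. countbox.tell() == 2875/121060196352

Answer: acc=2875/121060196352


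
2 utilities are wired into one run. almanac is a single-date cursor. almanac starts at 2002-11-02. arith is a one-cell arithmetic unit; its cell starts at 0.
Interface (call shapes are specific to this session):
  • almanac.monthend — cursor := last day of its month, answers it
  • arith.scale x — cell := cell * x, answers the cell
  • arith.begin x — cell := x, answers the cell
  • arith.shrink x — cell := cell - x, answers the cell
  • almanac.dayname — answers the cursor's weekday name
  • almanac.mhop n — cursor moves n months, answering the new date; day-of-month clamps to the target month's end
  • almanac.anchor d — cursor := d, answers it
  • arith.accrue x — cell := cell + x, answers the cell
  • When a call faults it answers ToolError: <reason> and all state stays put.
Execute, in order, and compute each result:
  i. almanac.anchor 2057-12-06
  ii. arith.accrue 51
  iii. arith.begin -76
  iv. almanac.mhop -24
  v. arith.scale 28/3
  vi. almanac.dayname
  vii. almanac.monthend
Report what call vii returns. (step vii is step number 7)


Answer: 2055-12-31

Derivation:
$ anchor d: 2057-12-06
:: 2057-12-06
$ accrue x: 51
:: 51
$ begin x: -76
:: -76
$ mhop n: -24
:: 2055-12-06
$ scale x: 28/3
:: -2128/3
$ dayname
:: Monday
$ monthend
:: 2055-12-31


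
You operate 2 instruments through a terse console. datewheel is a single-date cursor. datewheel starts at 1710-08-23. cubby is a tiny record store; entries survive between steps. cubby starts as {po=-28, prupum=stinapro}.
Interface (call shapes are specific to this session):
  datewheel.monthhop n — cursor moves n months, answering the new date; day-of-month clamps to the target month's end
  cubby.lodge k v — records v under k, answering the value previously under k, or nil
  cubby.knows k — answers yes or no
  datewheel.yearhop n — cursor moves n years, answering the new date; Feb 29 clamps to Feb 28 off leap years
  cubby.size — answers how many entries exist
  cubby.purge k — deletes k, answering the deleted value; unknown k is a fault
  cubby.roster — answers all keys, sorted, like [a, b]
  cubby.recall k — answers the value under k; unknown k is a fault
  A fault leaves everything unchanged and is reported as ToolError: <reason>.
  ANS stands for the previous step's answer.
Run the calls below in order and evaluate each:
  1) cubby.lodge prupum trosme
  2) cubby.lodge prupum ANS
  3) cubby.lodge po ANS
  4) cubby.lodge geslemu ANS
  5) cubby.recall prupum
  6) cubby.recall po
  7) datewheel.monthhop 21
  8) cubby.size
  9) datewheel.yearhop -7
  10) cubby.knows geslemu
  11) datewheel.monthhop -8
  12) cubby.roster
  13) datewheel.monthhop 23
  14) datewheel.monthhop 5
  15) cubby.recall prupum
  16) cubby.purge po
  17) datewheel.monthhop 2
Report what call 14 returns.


>> cubby.lodge(k: prupum, v: trosme)
<< stinapro
>> cubby.lodge(k: prupum, v: ANS)
<< trosme
>> cubby.lodge(k: po, v: ANS)
<< -28
>> cubby.lodge(k: geslemu, v: ANS)
<< nil
>> cubby.recall(k: prupum)
<< stinapro
>> cubby.recall(k: po)
<< trosme
>> datewheel.monthhop(n: 21)
<< 1712-05-23
>> cubby.size()
<< 3
>> datewheel.yearhop(n: -7)
<< 1705-05-23
>> cubby.knows(k: geslemu)
<< yes
>> datewheel.monthhop(n: -8)
<< 1704-09-23
>> cubby.roster()
<< [geslemu, po, prupum]
>> datewheel.monthhop(n: 23)
<< 1706-08-23
>> datewheel.monthhop(n: 5)
<< 1707-01-23
>> cubby.recall(k: prupum)
<< stinapro
>> cubby.purge(k: po)
<< trosme
>> datewheel.monthhop(n: 2)
<< 1707-03-23

Answer: 1707-01-23


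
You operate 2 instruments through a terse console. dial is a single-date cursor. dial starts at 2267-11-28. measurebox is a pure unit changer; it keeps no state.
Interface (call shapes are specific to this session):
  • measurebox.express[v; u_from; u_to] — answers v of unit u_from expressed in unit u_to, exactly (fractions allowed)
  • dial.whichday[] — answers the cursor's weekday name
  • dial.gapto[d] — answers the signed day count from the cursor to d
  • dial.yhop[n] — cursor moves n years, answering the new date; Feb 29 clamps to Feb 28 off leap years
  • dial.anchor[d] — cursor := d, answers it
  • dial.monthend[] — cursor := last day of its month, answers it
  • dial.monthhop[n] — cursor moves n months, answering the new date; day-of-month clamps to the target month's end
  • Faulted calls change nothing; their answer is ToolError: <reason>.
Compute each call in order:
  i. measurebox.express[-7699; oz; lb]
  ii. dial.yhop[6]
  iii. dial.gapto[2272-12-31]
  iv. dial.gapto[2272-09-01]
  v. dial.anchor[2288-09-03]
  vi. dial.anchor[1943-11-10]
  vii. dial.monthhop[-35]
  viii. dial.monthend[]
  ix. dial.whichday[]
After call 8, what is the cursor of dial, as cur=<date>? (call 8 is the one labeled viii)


==> measurebox.express(v: -7699, u_from: oz, u_to: lb)
<== -7699/16
==> dial.yhop(n: 6)
<== 2273-11-28
==> dial.gapto(d: 2272-12-31)
<== -332
==> dial.gapto(d: 2272-09-01)
<== -453
==> dial.anchor(d: 2288-09-03)
<== 2288-09-03
==> dial.anchor(d: 1943-11-10)
<== 1943-11-10
==> dial.monthhop(n: -35)
<== 1940-12-10
==> dial.monthend()
<== 1940-12-31
==> dial.whichday()
<== Tuesday

Answer: cur=1940-12-31


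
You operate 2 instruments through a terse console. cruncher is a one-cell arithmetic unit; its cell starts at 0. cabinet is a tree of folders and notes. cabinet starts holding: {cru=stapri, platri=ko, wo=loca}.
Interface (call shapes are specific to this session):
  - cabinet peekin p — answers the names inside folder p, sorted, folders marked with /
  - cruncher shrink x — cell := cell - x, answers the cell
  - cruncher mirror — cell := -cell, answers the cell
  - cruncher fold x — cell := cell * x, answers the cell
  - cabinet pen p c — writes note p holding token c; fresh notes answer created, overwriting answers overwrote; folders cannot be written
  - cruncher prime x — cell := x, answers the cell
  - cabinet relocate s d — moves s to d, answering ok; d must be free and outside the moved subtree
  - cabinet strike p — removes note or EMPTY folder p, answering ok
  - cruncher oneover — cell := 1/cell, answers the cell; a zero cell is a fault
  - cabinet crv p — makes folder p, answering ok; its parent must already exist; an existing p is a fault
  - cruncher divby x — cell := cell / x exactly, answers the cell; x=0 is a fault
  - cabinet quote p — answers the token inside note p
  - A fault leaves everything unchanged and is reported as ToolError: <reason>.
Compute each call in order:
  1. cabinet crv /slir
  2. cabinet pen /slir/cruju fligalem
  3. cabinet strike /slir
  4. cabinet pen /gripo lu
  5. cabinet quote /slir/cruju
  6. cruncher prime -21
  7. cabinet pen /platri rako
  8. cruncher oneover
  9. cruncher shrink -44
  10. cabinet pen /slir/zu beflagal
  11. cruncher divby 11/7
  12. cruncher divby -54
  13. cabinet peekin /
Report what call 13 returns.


% cabinet crv(p='/slir') -> ok
% cabinet pen(p='/slir/cruju', c='fligalem') -> created
% cabinet strike(p='/slir') -> ToolError: not empty
% cabinet pen(p='/gripo', c='lu') -> created
% cabinet quote(p='/slir/cruju') -> fligalem
% cruncher prime(x='-21') -> -21
% cabinet pen(p='/platri', c='rako') -> overwrote
% cruncher oneover() -> -1/21
% cruncher shrink(x='-44') -> 923/21
% cabinet pen(p='/slir/zu', c='beflagal') -> created
% cruncher divby(x='11/7') -> 923/33
% cruncher divby(x='-54') -> -923/1782
% cabinet peekin(p='/') -> [cru, gripo, platri, slir/, wo]

Answer: [cru, gripo, platri, slir/, wo]
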